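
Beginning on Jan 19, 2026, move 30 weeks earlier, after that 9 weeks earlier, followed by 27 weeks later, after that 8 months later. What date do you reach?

Subtracting 30 weeks (= 210 days) from January 19, 2026:
Going back 19 days from January 19, 2026 reaches the end of the previous month; 210 − 19 = 191 left.
December 2025 has 31 days: 191 − 31 = 160 left.
November 2025 has 30 days: 160 − 30 = 130 left.
October 2025 has 31 days: 130 − 31 = 99 left.
September 2025 has 30 days: 99 − 30 = 69 left.
August 2025 has 31 days: 69 − 31 = 38 left.
July 2025 has 31 days: 38 − 31 = 7 left.
June 2025 has 30 days; 30 − 7 = 23 → June 23, 2025.
Going back 9 weeks (= 63 days) from June 23, 2025:
Going back 23 days from June 23, 2025 reaches the end of the previous month; 63 − 23 = 40 left.
May 2025 has 31 days: 40 − 31 = 9 left.
April 2025 has 30 days; 30 − 9 = 21 → April 21, 2025.
Advancing 27 weeks (= 189 days) from April 21, 2025:
April has 30 days, so 30 − 21 = 9 days remain after April 21, 2025; 189 − 9 = 180 left.
May 2025 has 31 days: 180 − 31 = 149 left.
June 2025 has 30 days: 149 − 30 = 119 left.
July 2025 has 31 days: 119 − 31 = 88 left.
August 2025 has 31 days: 88 − 31 = 57 left.
September 2025 has 30 days: 57 − 30 = 27 left.
27 days into October 2025 → October 27, 2025.
Advancing 8 months from October 27, 2025:
month 10 + 8 = 18, which is month 6 of year 2026 → June 2026.
Day 27 is valid in June, giving June 27, 2026.

June 27, 2026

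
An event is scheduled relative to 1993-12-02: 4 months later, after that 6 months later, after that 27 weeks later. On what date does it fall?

Adding 4 months from December 2, 1993:
month 12 + 4 = 16, which is month 4 of year 1994 → April 1994.
Day 2 is valid in April, giving April 2, 1994.
Advancing 6 months from April 2, 1994:
month 4 + 6 = 10 → October 1994.
Day 2 is valid in October, giving October 2, 1994.
Counting forward 27 weeks (= 189 days) from October 2, 1994:
October has 31 days, so 31 − 2 = 29 days remain after October 2, 1994; 189 − 29 = 160 left.
November 1994 has 30 days: 160 − 30 = 130 left.
December 1994 has 31 days: 130 − 31 = 99 left.
January 1995 has 31 days: 99 − 31 = 68 left.
February 1995 has 28 days (1995 is not a leap year): 68 − 28 = 40 left.
March 1995 has 31 days: 40 − 31 = 9 left.
9 days into April 1995 → April 9, 1995.

April 9, 1995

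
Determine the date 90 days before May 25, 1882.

Subtracting 90 days from May 25, 1882.
Going back 25 days from May 25, 1882 reaches the end of the previous month; 90 − 25 = 65 left.
April 1882 has 30 days: 65 − 30 = 35 left.
March 1882 has 31 days: 35 − 31 = 4 left.
February 1882 has 28 days; 28 − 4 = 24 → February 24, 1882.

February 24, 1882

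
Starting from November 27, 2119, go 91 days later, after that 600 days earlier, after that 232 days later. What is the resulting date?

Counting forward 91 days from November 27, 2119:
November has 30 days, so 30 − 27 = 3 days remain after November 27, 2119; 91 − 3 = 88 left.
December 2119 has 31 days: 88 − 31 = 57 left.
January 2120 has 31 days: 57 − 31 = 26 left.
26 days into February 2120 → February 26, 2120.
Counting back 600 days from February 26, 2120:
Going back 26 days from February 26, 2120 reaches the end of the previous month; 600 − 26 = 574 left.
January 2120 has 31 days: 574 − 31 = 543 left.
December 2119 has 31 days: 543 − 31 = 512 left.
November 2119 has 30 days: 512 − 30 = 482 left.
October 2119 has 31 days: 482 − 31 = 451 left.
September 2119 has 30 days: 451 − 30 = 421 left.
August 2119 has 31 days: 421 − 31 = 390 left.
July 2119 has 31 days: 390 − 31 = 359 left.
June 2119 has 30 days: 359 − 30 = 329 left.
May 2119 has 31 days: 329 − 31 = 298 left.
April 2119 has 30 days: 298 − 30 = 268 left.
March 2119 has 31 days: 268 − 31 = 237 left.
February 2119 has 28 days (2119 is not a leap year): 237 − 28 = 209 left.
January 2119 has 31 days: 209 − 31 = 178 left.
December 2118 has 31 days: 178 − 31 = 147 left.
November 2118 has 30 days: 147 − 30 = 117 left.
October 2118 has 31 days: 117 − 31 = 86 left.
September 2118 has 30 days: 86 − 30 = 56 left.
August 2118 has 31 days: 56 − 31 = 25 left.
July 2118 has 31 days; 31 − 25 = 6 → July 6, 2118.
Counting forward 232 days from July 6, 2118:
July has 31 days, so 31 − 6 = 25 days remain after July 6, 2118; 232 − 25 = 207 left.
August 2118 has 31 days: 207 − 31 = 176 left.
September 2118 has 30 days: 176 − 30 = 146 left.
October 2118 has 31 days: 146 − 31 = 115 left.
November 2118 has 30 days: 115 − 30 = 85 left.
December 2118 has 31 days: 85 − 31 = 54 left.
January 2119 has 31 days: 54 − 31 = 23 left.
23 days into February 2119 → February 23, 2119.

February 23, 2119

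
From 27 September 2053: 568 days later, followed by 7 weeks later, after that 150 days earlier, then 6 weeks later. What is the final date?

Advancing 568 days from September 27, 2053:
September has 30 days, so 30 − 27 = 3 days remain after September 27, 2053; 568 − 3 = 565 left.
October 2053 has 31 days: 565 − 31 = 534 left.
November 2053 has 30 days: 534 − 30 = 504 left.
December 2053 has 31 days: 504 − 31 = 473 left.
January 2054 has 31 days: 473 − 31 = 442 left.
February 2054 has 28 days (2054 is not a leap year): 442 − 28 = 414 left.
March 2054 has 31 days: 414 − 31 = 383 left.
April 2054 has 30 days: 383 − 30 = 353 left.
May 2054 has 31 days: 353 − 31 = 322 left.
June 2054 has 30 days: 322 − 30 = 292 left.
July 2054 has 31 days: 292 − 31 = 261 left.
August 2054 has 31 days: 261 − 31 = 230 left.
September 2054 has 30 days: 230 − 30 = 200 left.
October 2054 has 31 days: 200 − 31 = 169 left.
November 2054 has 30 days: 169 − 30 = 139 left.
December 2054 has 31 days: 139 − 31 = 108 left.
January 2055 has 31 days: 108 − 31 = 77 left.
February 2055 has 28 days (2055 is not a leap year): 77 − 28 = 49 left.
March 2055 has 31 days: 49 − 31 = 18 left.
18 days into April 2055 → April 18, 2055.
Counting forward 7 weeks (= 49 days) from April 18, 2055:
April has 30 days, so 30 − 18 = 12 days remain after April 18, 2055; 49 − 12 = 37 left.
May 2055 has 31 days: 37 − 31 = 6 left.
6 days into June 2055 → June 6, 2055.
Going back 150 days from June 6, 2055:
Going back 6 days from June 6, 2055 reaches the end of the previous month; 150 − 6 = 144 left.
May 2055 has 31 days: 144 − 31 = 113 left.
April 2055 has 30 days: 113 − 30 = 83 left.
March 2055 has 31 days: 83 − 31 = 52 left.
February 2055 has 28 days (2055 is not a leap year): 52 − 28 = 24 left.
January 2055 has 31 days; 31 − 24 = 7 → January 7, 2055.
Adding 6 weeks (= 42 days) from January 7, 2055:
January has 31 days, so 31 − 7 = 24 days remain after January 7, 2055; 42 − 24 = 18 left.
18 days into February 2055 → February 18, 2055.

February 18, 2055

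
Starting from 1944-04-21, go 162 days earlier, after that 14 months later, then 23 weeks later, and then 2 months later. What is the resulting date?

Counting back 162 days from April 21, 1944:
Going back 21 days from April 21, 1944 reaches the end of the previous month; 162 − 21 = 141 left.
March 1944 has 31 days: 141 − 31 = 110 left.
February 1944 has 29 days (1944 is a leap year): 110 − 29 = 81 left.
January 1944 has 31 days: 81 − 31 = 50 left.
December 1943 has 31 days: 50 − 31 = 19 left.
November 1943 has 30 days; 30 − 19 = 11 → November 11, 1943.
Adding 14 months from November 11, 1943:
month 11 + 14 = 25, which is month 1 of year 1945 → January 1945.
Day 11 is valid in January, giving January 11, 1945.
Advancing 23 weeks (= 161 days) from January 11, 1945:
January has 31 days, so 31 − 11 = 20 days remain after January 11, 1945; 161 − 20 = 141 left.
February 1945 has 28 days (1945 is not a leap year): 141 − 28 = 113 left.
March 1945 has 31 days: 113 − 31 = 82 left.
April 1945 has 30 days: 82 − 30 = 52 left.
May 1945 has 31 days: 52 − 31 = 21 left.
21 days into June 1945 → June 21, 1945.
Advancing 2 months from June 21, 1945:
month 6 + 2 = 8 → August 1945.
Day 21 is valid in August, giving August 21, 1945.

August 21, 1945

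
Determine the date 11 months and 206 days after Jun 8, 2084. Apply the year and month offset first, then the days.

November 30, 2085

Adding 11 months and 206 days from June 8, 2084: first the month/year part, then the days.
month 6 + 11 = 17, which is month 5 of year 2085 → May 2085.
Day 8 is valid in May, giving May 8, 2085.
Now add 206 days from May 8, 2085.
May has 31 days, so 31 − 8 = 23 days remain after May 8, 2085; 206 − 23 = 183 left.
June 2085 has 30 days: 183 − 30 = 153 left.
July 2085 has 31 days: 153 − 31 = 122 left.
August 2085 has 31 days: 122 − 31 = 91 left.
September 2085 has 30 days: 91 − 30 = 61 left.
October 2085 has 31 days: 61 − 31 = 30 left.
30 days into November 2085 → November 30, 2085.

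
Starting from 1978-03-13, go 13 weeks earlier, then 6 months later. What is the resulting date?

June 12, 1978

Counting back 13 weeks (= 91 days) from March 13, 1978:
Going back 13 days from March 13, 1978 reaches the end of the previous month; 91 − 13 = 78 left.
February 1978 has 28 days (1978 is not a leap year): 78 − 28 = 50 left.
January 1978 has 31 days: 50 − 31 = 19 left.
December 1977 has 31 days; 31 − 19 = 12 → December 12, 1977.
Advancing 6 months from December 12, 1977:
month 12 + 6 = 18, which is month 6 of year 1978 → June 1978.
Day 12 is valid in June, giving June 12, 1978.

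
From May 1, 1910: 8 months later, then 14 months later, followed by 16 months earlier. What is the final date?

November 1, 1910

Advancing 8 months from May 1, 1910:
month 5 + 8 = 13, which is month 1 of year 1911 → January 1911.
Day 1 is valid in January, giving January 1, 1911.
Counting forward 14 months from January 1, 1911:
month 1 + 14 = 15, which is month 3 of year 1912 → March 1912.
Day 1 is valid in March, giving March 1, 1912.
Counting back 16 months from March 1, 1912:
month 3 − 16 = -13, which is month 11 of year 1910 → November 1910.
Day 1 is valid in November, giving November 1, 1910.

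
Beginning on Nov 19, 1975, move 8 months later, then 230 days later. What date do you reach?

Adding 8 months from November 19, 1975:
month 11 + 8 = 19, which is month 7 of year 1976 → July 1976.
Day 19 is valid in July, giving July 19, 1976.
Adding 230 days from July 19, 1976:
July has 31 days, so 31 − 19 = 12 days remain after July 19, 1976; 230 − 12 = 218 left.
August 1976 has 31 days: 218 − 31 = 187 left.
September 1976 has 30 days: 187 − 30 = 157 left.
October 1976 has 31 days: 157 − 31 = 126 left.
November 1976 has 30 days: 126 − 30 = 96 left.
December 1976 has 31 days: 96 − 31 = 65 left.
January 1977 has 31 days: 65 − 31 = 34 left.
February 1977 has 28 days (1977 is not a leap year): 34 − 28 = 6 left.
6 days into March 1977 → March 6, 1977.

March 6, 1977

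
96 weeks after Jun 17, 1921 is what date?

April 20, 1923

Adding 96 weeks = 672 days from June 17, 1921.
June has 30 days, so 30 − 17 = 13 days remain after June 17, 1921; 672 − 13 = 659 left.
July 1921 has 31 days: 659 − 31 = 628 left.
August 1921 has 31 days: 628 − 31 = 597 left.
September 1921 has 30 days: 597 − 30 = 567 left.
October 1921 has 31 days: 567 − 31 = 536 left.
November 1921 has 30 days: 536 − 30 = 506 left.
December 1921 has 31 days: 506 − 31 = 475 left.
January 1922 has 31 days: 475 − 31 = 444 left.
February 1922 has 28 days (1922 is not a leap year): 444 − 28 = 416 left.
March 1922 has 31 days: 416 − 31 = 385 left.
April 1922 has 30 days: 385 − 30 = 355 left.
May 1922 has 31 days: 355 − 31 = 324 left.
June 1922 has 30 days: 324 − 30 = 294 left.
July 1922 has 31 days: 294 − 31 = 263 left.
August 1922 has 31 days: 263 − 31 = 232 left.
September 1922 has 30 days: 232 − 30 = 202 left.
October 1922 has 31 days: 202 − 31 = 171 left.
November 1922 has 30 days: 171 − 30 = 141 left.
December 1922 has 31 days: 141 − 31 = 110 left.
January 1923 has 31 days: 110 − 31 = 79 left.
February 1923 has 28 days (1923 is not a leap year): 79 − 28 = 51 left.
March 1923 has 31 days: 51 − 31 = 20 left.
20 days into April 1923 → April 20, 1923.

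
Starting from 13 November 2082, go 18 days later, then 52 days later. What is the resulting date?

Counting forward 18 days from November 13, 2082:
November has 30 days, so 30 − 13 = 17 days remain after November 13, 2082; 18 − 17 = 1 left.
1 day into December 2082 → December 1, 2082.
Advancing 52 days from December 1, 2082:
December has 31 days, so 31 − 1 = 30 days remain after December 1, 2082; 52 − 30 = 22 left.
22 days into January 2083 → January 22, 2083.

January 22, 2083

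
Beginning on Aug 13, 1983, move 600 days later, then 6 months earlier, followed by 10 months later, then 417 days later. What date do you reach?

September 25, 1986

Advancing 600 days from August 13, 1983:
August has 31 days, so 31 − 13 = 18 days remain after August 13, 1983; 600 − 18 = 582 left.
September 1983 has 30 days: 582 − 30 = 552 left.
October 1983 has 31 days: 552 − 31 = 521 left.
November 1983 has 30 days: 521 − 30 = 491 left.
December 1983 has 31 days: 491 − 31 = 460 left.
January 1984 has 31 days: 460 − 31 = 429 left.
February 1984 has 29 days (1984 is a leap year): 429 − 29 = 400 left.
March 1984 has 31 days: 400 − 31 = 369 left.
April 1984 has 30 days: 369 − 30 = 339 left.
May 1984 has 31 days: 339 − 31 = 308 left.
June 1984 has 30 days: 308 − 30 = 278 left.
July 1984 has 31 days: 278 − 31 = 247 left.
August 1984 has 31 days: 247 − 31 = 216 left.
September 1984 has 30 days: 216 − 30 = 186 left.
October 1984 has 31 days: 186 − 31 = 155 left.
November 1984 has 30 days: 155 − 30 = 125 left.
December 1984 has 31 days: 125 − 31 = 94 left.
January 1985 has 31 days: 94 − 31 = 63 left.
February 1985 has 28 days (1985 is not a leap year): 63 − 28 = 35 left.
March 1985 has 31 days: 35 − 31 = 4 left.
4 days into April 1985 → April 4, 1985.
Going back 6 months from April 4, 1985:
month 4 − 6 = -2, which is month 10 of year 1984 → October 1984.
Day 4 is valid in October, giving October 4, 1984.
Advancing 10 months from October 4, 1984:
month 10 + 10 = 20, which is month 8 of year 1985 → August 1985.
Day 4 is valid in August, giving August 4, 1985.
Adding 417 days from August 4, 1985:
August has 31 days, so 31 − 4 = 27 days remain after August 4, 1985; 417 − 27 = 390 left.
September 1985 has 30 days: 390 − 30 = 360 left.
October 1985 has 31 days: 360 − 31 = 329 left.
November 1985 has 30 days: 329 − 30 = 299 left.
December 1985 has 31 days: 299 − 31 = 268 left.
January 1986 has 31 days: 268 − 31 = 237 left.
February 1986 has 28 days (1986 is not a leap year): 237 − 28 = 209 left.
March 1986 has 31 days: 209 − 31 = 178 left.
April 1986 has 30 days: 178 − 30 = 148 left.
May 1986 has 31 days: 148 − 31 = 117 left.
June 1986 has 30 days: 117 − 30 = 87 left.
July 1986 has 31 days: 87 − 31 = 56 left.
August 1986 has 31 days: 56 − 31 = 25 left.
25 days into September 1986 → September 25, 1986.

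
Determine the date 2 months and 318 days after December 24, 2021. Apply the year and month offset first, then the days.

Advancing 2 months and 318 days from December 24, 2021: first the month/year part, then the days.
month 12 + 2 = 14, which is month 2 of year 2022 → February 2022.
Day 24 is valid in February, giving February 24, 2022.
Now add 318 days from February 24, 2022.
February has 28 days, so 28 − 24 = 4 days remain after February 24, 2022; 318 − 4 = 314 left.
March 2022 has 31 days: 314 − 31 = 283 left.
April 2022 has 30 days: 283 − 30 = 253 left.
May 2022 has 31 days: 253 − 31 = 222 left.
June 2022 has 30 days: 222 − 30 = 192 left.
July 2022 has 31 days: 192 − 31 = 161 left.
August 2022 has 31 days: 161 − 31 = 130 left.
September 2022 has 30 days: 130 − 30 = 100 left.
October 2022 has 31 days: 100 − 31 = 69 left.
November 2022 has 30 days: 69 − 30 = 39 left.
December 2022 has 31 days: 39 − 31 = 8 left.
8 days into January 2023 → January 8, 2023.

January 8, 2023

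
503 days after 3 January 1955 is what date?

May 20, 1956

Advancing 503 days from January 3, 1955.
January has 31 days, so 31 − 3 = 28 days remain after January 3, 1955; 503 − 28 = 475 left.
February 1955 has 28 days (1955 is not a leap year): 475 − 28 = 447 left.
March 1955 has 31 days: 447 − 31 = 416 left.
April 1955 has 30 days: 416 − 30 = 386 left.
May 1955 has 31 days: 386 − 31 = 355 left.
June 1955 has 30 days: 355 − 30 = 325 left.
July 1955 has 31 days: 325 − 31 = 294 left.
August 1955 has 31 days: 294 − 31 = 263 left.
September 1955 has 30 days: 263 − 30 = 233 left.
October 1955 has 31 days: 233 − 31 = 202 left.
November 1955 has 30 days: 202 − 30 = 172 left.
December 1955 has 31 days: 172 − 31 = 141 left.
January 1956 has 31 days: 141 − 31 = 110 left.
February 1956 has 29 days (1956 is a leap year): 110 − 29 = 81 left.
March 1956 has 31 days: 81 − 31 = 50 left.
April 1956 has 30 days: 50 − 30 = 20 left.
20 days into May 1956 → May 20, 1956.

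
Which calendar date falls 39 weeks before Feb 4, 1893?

Subtracting 39 weeks = 273 days from February 4, 1893.
Going back 4 days from February 4, 1893 reaches the end of the previous month; 273 − 4 = 269 left.
January 1893 has 31 days: 269 − 31 = 238 left.
December 1892 has 31 days: 238 − 31 = 207 left.
November 1892 has 30 days: 207 − 30 = 177 left.
October 1892 has 31 days: 177 − 31 = 146 left.
September 1892 has 30 days: 146 − 30 = 116 left.
August 1892 has 31 days: 116 − 31 = 85 left.
July 1892 has 31 days: 85 − 31 = 54 left.
June 1892 has 30 days: 54 − 30 = 24 left.
May 1892 has 31 days; 31 − 24 = 7 → May 7, 1892.

May 7, 1892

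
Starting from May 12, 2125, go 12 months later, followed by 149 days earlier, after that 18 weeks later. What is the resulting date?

April 19, 2126

Advancing 12 months from May 12, 2125:
month 5 + 12 = 17, which is month 5 of year 2126 → May 2126.
Day 12 is valid in May, giving May 12, 2126.
Subtracting 149 days from May 12, 2126:
Going back 12 days from May 12, 2126 reaches the end of the previous month; 149 − 12 = 137 left.
April 2126 has 30 days: 137 − 30 = 107 left.
March 2126 has 31 days: 107 − 31 = 76 left.
February 2126 has 28 days (2126 is not a leap year): 76 − 28 = 48 left.
January 2126 has 31 days: 48 − 31 = 17 left.
December 2125 has 31 days; 31 − 17 = 14 → December 14, 2125.
Advancing 18 weeks (= 126 days) from December 14, 2125:
December has 31 days, so 31 − 14 = 17 days remain after December 14, 2125; 126 − 17 = 109 left.
January 2126 has 31 days: 109 − 31 = 78 left.
February 2126 has 28 days (2126 is not a leap year): 78 − 28 = 50 left.
March 2126 has 31 days: 50 − 31 = 19 left.
19 days into April 2126 → April 19, 2126.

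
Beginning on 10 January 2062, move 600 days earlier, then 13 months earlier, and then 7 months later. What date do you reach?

November 20, 2059

Subtracting 600 days from January 10, 2062:
Going back 10 days from January 10, 2062 reaches the end of the previous month; 600 − 10 = 590 left.
December 2061 has 31 days: 590 − 31 = 559 left.
November 2061 has 30 days: 559 − 30 = 529 left.
October 2061 has 31 days: 529 − 31 = 498 left.
September 2061 has 30 days: 498 − 30 = 468 left.
August 2061 has 31 days: 468 − 31 = 437 left.
July 2061 has 31 days: 437 − 31 = 406 left.
June 2061 has 30 days: 406 − 30 = 376 left.
May 2061 has 31 days: 376 − 31 = 345 left.
April 2061 has 30 days: 345 − 30 = 315 left.
March 2061 has 31 days: 315 − 31 = 284 left.
February 2061 has 28 days (2061 is not a leap year): 284 − 28 = 256 left.
January 2061 has 31 days: 256 − 31 = 225 left.
December 2060 has 31 days: 225 − 31 = 194 left.
November 2060 has 30 days: 194 − 30 = 164 left.
October 2060 has 31 days: 164 − 31 = 133 left.
September 2060 has 30 days: 133 − 30 = 103 left.
August 2060 has 31 days: 103 − 31 = 72 left.
July 2060 has 31 days: 72 − 31 = 41 left.
June 2060 has 30 days: 41 − 30 = 11 left.
May 2060 has 31 days; 31 − 11 = 20 → May 20, 2060.
Going back 13 months from May 20, 2060:
month 5 − 13 = -8, which is month 4 of year 2059 → April 2059.
Day 20 is valid in April, giving April 20, 2059.
Advancing 7 months from April 20, 2059:
month 4 + 7 = 11 → November 2059.
Day 20 is valid in November, giving November 20, 2059.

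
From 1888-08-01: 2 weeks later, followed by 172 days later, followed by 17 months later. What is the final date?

Advancing 2 weeks (= 14 days) from August 1, 1888:
August has 31 days; 1 + 14 = 15, still in August.
Advancing 172 days from August 15, 1888:
August has 31 days, so 31 − 15 = 16 days remain after August 15, 1888; 172 − 16 = 156 left.
September 1888 has 30 days: 156 − 30 = 126 left.
October 1888 has 31 days: 126 − 31 = 95 left.
November 1888 has 30 days: 95 − 30 = 65 left.
December 1888 has 31 days: 65 − 31 = 34 left.
January 1889 has 31 days: 34 − 31 = 3 left.
3 days into February 1889 → February 3, 1889.
Adding 17 months from February 3, 1889:
month 2 + 17 = 19, which is month 7 of year 1890 → July 1890.
Day 3 is valid in July, giving July 3, 1890.

July 3, 1890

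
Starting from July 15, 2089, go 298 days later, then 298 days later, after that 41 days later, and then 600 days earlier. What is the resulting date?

Adding 298 days from July 15, 2089:
July has 31 days, so 31 − 15 = 16 days remain after July 15, 2089; 298 − 16 = 282 left.
August 2089 has 31 days: 282 − 31 = 251 left.
September 2089 has 30 days: 251 − 30 = 221 left.
October 2089 has 31 days: 221 − 31 = 190 left.
November 2089 has 30 days: 190 − 30 = 160 left.
December 2089 has 31 days: 160 − 31 = 129 left.
January 2090 has 31 days: 129 − 31 = 98 left.
February 2090 has 28 days (2090 is not a leap year): 98 − 28 = 70 left.
March 2090 has 31 days: 70 − 31 = 39 left.
April 2090 has 30 days: 39 − 30 = 9 left.
9 days into May 2090 → May 9, 2090.
Counting forward 298 days from May 9, 2090:
May has 31 days, so 31 − 9 = 22 days remain after May 9, 2090; 298 − 22 = 276 left.
June 2090 has 30 days: 276 − 30 = 246 left.
July 2090 has 31 days: 246 − 31 = 215 left.
August 2090 has 31 days: 215 − 31 = 184 left.
September 2090 has 30 days: 184 − 30 = 154 left.
October 2090 has 31 days: 154 − 31 = 123 left.
November 2090 has 30 days: 123 − 30 = 93 left.
December 2090 has 31 days: 93 − 31 = 62 left.
January 2091 has 31 days: 62 − 31 = 31 left.
February 2091 has 28 days (2091 is not a leap year): 31 − 28 = 3 left.
3 days into March 2091 → March 3, 2091.
Advancing 41 days from March 3, 2091:
March has 31 days, so 31 − 3 = 28 days remain after March 3, 2091; 41 − 28 = 13 left.
13 days into April 2091 → April 13, 2091.
Going back 600 days from April 13, 2091:
Going back 13 days from April 13, 2091 reaches the end of the previous month; 600 − 13 = 587 left.
March 2091 has 31 days: 587 − 31 = 556 left.
February 2091 has 28 days (2091 is not a leap year): 556 − 28 = 528 left.
January 2091 has 31 days: 528 − 31 = 497 left.
December 2090 has 31 days: 497 − 31 = 466 left.
November 2090 has 30 days: 466 − 30 = 436 left.
October 2090 has 31 days: 436 − 31 = 405 left.
September 2090 has 30 days: 405 − 30 = 375 left.
August 2090 has 31 days: 375 − 31 = 344 left.
July 2090 has 31 days: 344 − 31 = 313 left.
June 2090 has 30 days: 313 − 30 = 283 left.
May 2090 has 31 days: 283 − 31 = 252 left.
April 2090 has 30 days: 252 − 30 = 222 left.
March 2090 has 31 days: 222 − 31 = 191 left.
February 2090 has 28 days (2090 is not a leap year): 191 − 28 = 163 left.
January 2090 has 31 days: 163 − 31 = 132 left.
December 2089 has 31 days: 132 − 31 = 101 left.
November 2089 has 30 days: 101 − 30 = 71 left.
October 2089 has 31 days: 71 − 31 = 40 left.
September 2089 has 30 days: 40 − 30 = 10 left.
August 2089 has 31 days; 31 − 10 = 21 → August 21, 2089.

August 21, 2089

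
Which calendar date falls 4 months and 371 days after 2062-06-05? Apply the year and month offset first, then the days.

Adding 4 months and 371 days from June 5, 2062: first the month/year part, then the days.
month 6 + 4 = 10 → October 2062.
Day 5 is valid in October, giving October 5, 2062.
Now add 371 days from October 5, 2062.
October has 31 days, so 31 − 5 = 26 days remain after October 5, 2062; 371 − 26 = 345 left.
November 2062 has 30 days: 345 − 30 = 315 left.
December 2062 has 31 days: 315 − 31 = 284 left.
January 2063 has 31 days: 284 − 31 = 253 left.
February 2063 has 28 days (2063 is not a leap year): 253 − 28 = 225 left.
March 2063 has 31 days: 225 − 31 = 194 left.
April 2063 has 30 days: 194 − 30 = 164 left.
May 2063 has 31 days: 164 − 31 = 133 left.
June 2063 has 30 days: 133 − 30 = 103 left.
July 2063 has 31 days: 103 − 31 = 72 left.
August 2063 has 31 days: 72 − 31 = 41 left.
September 2063 has 30 days: 41 − 30 = 11 left.
11 days into October 2063 → October 11, 2063.

October 11, 2063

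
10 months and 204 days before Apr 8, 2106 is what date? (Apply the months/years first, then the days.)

November 16, 2104

Subtracting 10 months and 204 days from April 8, 2106: first the month/year part, then the days.
month 4 − 10 = -6, which is month 6 of year 2105 → June 2105.
Day 8 is valid in June, giving June 8, 2105.
Now subtract 204 days from June 8, 2105.
Going back 8 days from June 8, 2105 reaches the end of the previous month; 204 − 8 = 196 left.
May 2105 has 31 days: 196 − 31 = 165 left.
April 2105 has 30 days: 165 − 30 = 135 left.
March 2105 has 31 days: 135 − 31 = 104 left.
February 2105 has 28 days (2105 is not a leap year): 104 − 28 = 76 left.
January 2105 has 31 days: 76 − 31 = 45 left.
December 2104 has 31 days: 45 − 31 = 14 left.
November 2104 has 30 days; 30 − 14 = 16 → November 16, 2104.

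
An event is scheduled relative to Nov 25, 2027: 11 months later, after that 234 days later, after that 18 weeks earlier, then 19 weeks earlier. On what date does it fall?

September 30, 2028

Adding 11 months from November 25, 2027:
month 11 + 11 = 22, which is month 10 of year 2028 → October 2028.
Day 25 is valid in October, giving October 25, 2028.
Adding 234 days from October 25, 2028:
October has 31 days, so 31 − 25 = 6 days remain after October 25, 2028; 234 − 6 = 228 left.
November 2028 has 30 days: 228 − 30 = 198 left.
December 2028 has 31 days: 198 − 31 = 167 left.
January 2029 has 31 days: 167 − 31 = 136 left.
February 2029 has 28 days (2029 is not a leap year): 136 − 28 = 108 left.
March 2029 has 31 days: 108 − 31 = 77 left.
April 2029 has 30 days: 77 − 30 = 47 left.
May 2029 has 31 days: 47 − 31 = 16 left.
16 days into June 2029 → June 16, 2029.
Subtracting 18 weeks (= 126 days) from June 16, 2029:
Going back 16 days from June 16, 2029 reaches the end of the previous month; 126 − 16 = 110 left.
May 2029 has 31 days: 110 − 31 = 79 left.
April 2029 has 30 days: 79 − 30 = 49 left.
March 2029 has 31 days: 49 − 31 = 18 left.
February 2029 has 28 days; 28 − 18 = 10 → February 10, 2029.
Subtracting 19 weeks (= 133 days) from February 10, 2029:
Going back 10 days from February 10, 2029 reaches the end of the previous month; 133 − 10 = 123 left.
January 2029 has 31 days: 123 − 31 = 92 left.
December 2028 has 31 days: 92 − 31 = 61 left.
November 2028 has 30 days: 61 − 30 = 31 left.
October 2028 has 31 days: 31 − 31 = 0 left.
September 2028 has 30 days; 30 − 0 = 30 → September 30, 2028.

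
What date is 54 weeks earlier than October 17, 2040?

October 5, 2039

Going back 54 weeks = 378 days from October 17, 2040.
Going back 17 days from October 17, 2040 reaches the end of the previous month; 378 − 17 = 361 left.
September 2040 has 30 days: 361 − 30 = 331 left.
August 2040 has 31 days: 331 − 31 = 300 left.
July 2040 has 31 days: 300 − 31 = 269 left.
June 2040 has 30 days: 269 − 30 = 239 left.
May 2040 has 31 days: 239 − 31 = 208 left.
April 2040 has 30 days: 208 − 30 = 178 left.
March 2040 has 31 days: 178 − 31 = 147 left.
February 2040 has 29 days (2040 is a leap year): 147 − 29 = 118 left.
January 2040 has 31 days: 118 − 31 = 87 left.
December 2039 has 31 days: 87 − 31 = 56 left.
November 2039 has 30 days: 56 − 30 = 26 left.
October 2039 has 31 days; 31 − 26 = 5 → October 5, 2039.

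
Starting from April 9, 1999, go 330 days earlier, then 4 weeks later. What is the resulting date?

Subtracting 330 days from April 9, 1999:
Going back 9 days from April 9, 1999 reaches the end of the previous month; 330 − 9 = 321 left.
March 1999 has 31 days: 321 − 31 = 290 left.
February 1999 has 28 days (1999 is not a leap year): 290 − 28 = 262 left.
January 1999 has 31 days: 262 − 31 = 231 left.
December 1998 has 31 days: 231 − 31 = 200 left.
November 1998 has 30 days: 200 − 30 = 170 left.
October 1998 has 31 days: 170 − 31 = 139 left.
September 1998 has 30 days: 139 − 30 = 109 left.
August 1998 has 31 days: 109 − 31 = 78 left.
July 1998 has 31 days: 78 − 31 = 47 left.
June 1998 has 30 days: 47 − 30 = 17 left.
May 1998 has 31 days; 31 − 17 = 14 → May 14, 1998.
Counting forward 4 weeks (= 28 days) from May 14, 1998:
May has 31 days, so 31 − 14 = 17 days remain after May 14, 1998; 28 − 17 = 11 left.
11 days into June 1998 → June 11, 1998.

June 11, 1998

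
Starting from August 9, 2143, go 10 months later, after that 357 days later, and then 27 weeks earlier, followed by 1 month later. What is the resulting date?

December 24, 2144

Adding 10 months from August 9, 2143:
month 8 + 10 = 18, which is month 6 of year 2144 → June 2144.
Day 9 is valid in June, giving June 9, 2144.
Advancing 357 days from June 9, 2144:
June has 30 days, so 30 − 9 = 21 days remain after June 9, 2144; 357 − 21 = 336 left.
July 2144 has 31 days: 336 − 31 = 305 left.
August 2144 has 31 days: 305 − 31 = 274 left.
September 2144 has 30 days: 274 − 30 = 244 left.
October 2144 has 31 days: 244 − 31 = 213 left.
November 2144 has 30 days: 213 − 30 = 183 left.
December 2144 has 31 days: 183 − 31 = 152 left.
January 2145 has 31 days: 152 − 31 = 121 left.
February 2145 has 28 days (2145 is not a leap year): 121 − 28 = 93 left.
March 2145 has 31 days: 93 − 31 = 62 left.
April 2145 has 30 days: 62 − 30 = 32 left.
May 2145 has 31 days: 32 − 31 = 1 left.
1 day into June 2145 → June 1, 2145.
Subtracting 27 weeks (= 189 days) from June 1, 2145:
Going back 1 day from June 1, 2145 reaches the end of the previous month; 189 − 1 = 188 left.
May 2145 has 31 days: 188 − 31 = 157 left.
April 2145 has 30 days: 157 − 30 = 127 left.
March 2145 has 31 days: 127 − 31 = 96 left.
February 2145 has 28 days (2145 is not a leap year): 96 − 28 = 68 left.
January 2145 has 31 days: 68 − 31 = 37 left.
December 2144 has 31 days: 37 − 31 = 6 left.
November 2144 has 30 days; 30 − 6 = 24 → November 24, 2144.
Adding 1 month from November 24, 2144:
month 11 + 1 = 12 → December 2144.
Day 24 is valid in December, giving December 24, 2144.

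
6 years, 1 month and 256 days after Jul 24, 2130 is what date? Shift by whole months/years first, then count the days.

Adding 6 years, 1 month and 256 days from July 24, 2130: first the month/year part, then the days.
+6 years → 2136; month 7 + 1 = 8 → August 2136.
Day 24 is valid in August, giving August 24, 2136.
Now add 256 days from August 24, 2136.
August has 31 days, so 31 − 24 = 7 days remain after August 24, 2136; 256 − 7 = 249 left.
September 2136 has 30 days: 249 − 30 = 219 left.
October 2136 has 31 days: 219 − 31 = 188 left.
November 2136 has 30 days: 188 − 30 = 158 left.
December 2136 has 31 days: 158 − 31 = 127 left.
January 2137 has 31 days: 127 − 31 = 96 left.
February 2137 has 28 days (2137 is not a leap year): 96 − 28 = 68 left.
March 2137 has 31 days: 68 − 31 = 37 left.
April 2137 has 30 days: 37 − 30 = 7 left.
7 days into May 2137 → May 7, 2137.

May 7, 2137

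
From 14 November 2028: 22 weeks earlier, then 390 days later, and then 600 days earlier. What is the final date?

Subtracting 22 weeks (= 154 days) from November 14, 2028:
Going back 14 days from November 14, 2028 reaches the end of the previous month; 154 − 14 = 140 left.
October 2028 has 31 days: 140 − 31 = 109 left.
September 2028 has 30 days: 109 − 30 = 79 left.
August 2028 has 31 days: 79 − 31 = 48 left.
July 2028 has 31 days: 48 − 31 = 17 left.
June 2028 has 30 days; 30 − 17 = 13 → June 13, 2028.
Counting forward 390 days from June 13, 2028:
June has 30 days, so 30 − 13 = 17 days remain after June 13, 2028; 390 − 17 = 373 left.
July 2028 has 31 days: 373 − 31 = 342 left.
August 2028 has 31 days: 342 − 31 = 311 left.
September 2028 has 30 days: 311 − 30 = 281 left.
October 2028 has 31 days: 281 − 31 = 250 left.
November 2028 has 30 days: 250 − 30 = 220 left.
December 2028 has 31 days: 220 − 31 = 189 left.
January 2029 has 31 days: 189 − 31 = 158 left.
February 2029 has 28 days (2029 is not a leap year): 158 − 28 = 130 left.
March 2029 has 31 days: 130 − 31 = 99 left.
April 2029 has 30 days: 99 − 30 = 69 left.
May 2029 has 31 days: 69 − 31 = 38 left.
June 2029 has 30 days: 38 − 30 = 8 left.
8 days into July 2029 → July 8, 2029.
Going back 600 days from July 8, 2029:
Going back 8 days from July 8, 2029 reaches the end of the previous month; 600 − 8 = 592 left.
June 2029 has 30 days: 592 − 30 = 562 left.
May 2029 has 31 days: 562 − 31 = 531 left.
April 2029 has 30 days: 531 − 30 = 501 left.
March 2029 has 31 days: 501 − 31 = 470 left.
February 2029 has 28 days (2029 is not a leap year): 470 − 28 = 442 left.
January 2029 has 31 days: 442 − 31 = 411 left.
December 2028 has 31 days: 411 − 31 = 380 left.
November 2028 has 30 days: 380 − 30 = 350 left.
October 2028 has 31 days: 350 − 31 = 319 left.
September 2028 has 30 days: 319 − 30 = 289 left.
August 2028 has 31 days: 289 − 31 = 258 left.
July 2028 has 31 days: 258 − 31 = 227 left.
June 2028 has 30 days: 227 − 30 = 197 left.
May 2028 has 31 days: 197 − 31 = 166 left.
April 2028 has 30 days: 166 − 30 = 136 left.
March 2028 has 31 days: 136 − 31 = 105 left.
February 2028 has 29 days (2028 is a leap year): 105 − 29 = 76 left.
January 2028 has 31 days: 76 − 31 = 45 left.
December 2027 has 31 days: 45 − 31 = 14 left.
November 2027 has 30 days; 30 − 14 = 16 → November 16, 2027.

November 16, 2027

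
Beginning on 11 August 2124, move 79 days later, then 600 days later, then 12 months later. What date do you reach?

Adding 79 days from August 11, 2124:
August has 31 days, so 31 − 11 = 20 days remain after August 11, 2124; 79 − 20 = 59 left.
September 2124 has 30 days: 59 − 30 = 29 left.
29 days into October 2124 → October 29, 2124.
Counting forward 600 days from October 29, 2124:
October has 31 days, so 31 − 29 = 2 days remain after October 29, 2124; 600 − 2 = 598 left.
November 2124 has 30 days: 598 − 30 = 568 left.
December 2124 has 31 days: 568 − 31 = 537 left.
January 2125 has 31 days: 537 − 31 = 506 left.
February 2125 has 28 days (2125 is not a leap year): 506 − 28 = 478 left.
March 2125 has 31 days: 478 − 31 = 447 left.
April 2125 has 30 days: 447 − 30 = 417 left.
May 2125 has 31 days: 417 − 31 = 386 left.
June 2125 has 30 days: 386 − 30 = 356 left.
July 2125 has 31 days: 356 − 31 = 325 left.
August 2125 has 31 days: 325 − 31 = 294 left.
September 2125 has 30 days: 294 − 30 = 264 left.
October 2125 has 31 days: 264 − 31 = 233 left.
November 2125 has 30 days: 233 − 30 = 203 left.
December 2125 has 31 days: 203 − 31 = 172 left.
January 2126 has 31 days: 172 − 31 = 141 left.
February 2126 has 28 days (2126 is not a leap year): 141 − 28 = 113 left.
March 2126 has 31 days: 113 − 31 = 82 left.
April 2126 has 30 days: 82 − 30 = 52 left.
May 2126 has 31 days: 52 − 31 = 21 left.
21 days into June 2126 → June 21, 2126.
Advancing 12 months from June 21, 2126:
month 6 + 12 = 18, which is month 6 of year 2127 → June 2127.
Day 21 is valid in June, giving June 21, 2127.

June 21, 2127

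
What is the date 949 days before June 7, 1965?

November 1, 1962

Subtracting 949 days from June 7, 1965.
Going back 7 days from June 7, 1965 reaches the end of the previous month; 949 − 7 = 942 left.
May 1965 has 31 days: 942 − 31 = 911 left.
April 1965 has 30 days: 911 − 30 = 881 left.
March 1965 has 31 days: 881 − 31 = 850 left.
February 1965 has 28 days (1965 is not a leap year): 850 − 28 = 822 left.
January 1965 has 31 days: 822 − 31 = 791 left.
December 1964 has 31 days: 791 − 31 = 760 left.
November 1964 has 30 days: 760 − 30 = 730 left.
October 1964 has 31 days: 730 − 31 = 699 left.
September 1964 has 30 days: 699 − 30 = 669 left.
August 1964 has 31 days: 669 − 31 = 638 left.
July 1964 has 31 days: 638 − 31 = 607 left.
June 1964 has 30 days: 607 − 30 = 577 left.
May 1964 has 31 days: 577 − 31 = 546 left.
April 1964 has 30 days: 546 − 30 = 516 left.
March 1964 has 31 days: 516 − 31 = 485 left.
February 1964 has 29 days (1964 is a leap year): 485 − 29 = 456 left.
January 1964 has 31 days: 456 − 31 = 425 left.
December 1963 has 31 days: 425 − 31 = 394 left.
November 1963 has 30 days: 394 − 30 = 364 left.
October 1963 has 31 days: 364 − 31 = 333 left.
September 1963 has 30 days: 333 − 30 = 303 left.
August 1963 has 31 days: 303 − 31 = 272 left.
July 1963 has 31 days: 272 − 31 = 241 left.
June 1963 has 30 days: 241 − 30 = 211 left.
May 1963 has 31 days: 211 − 31 = 180 left.
April 1963 has 30 days: 180 − 30 = 150 left.
March 1963 has 31 days: 150 − 31 = 119 left.
February 1963 has 28 days (1963 is not a leap year): 119 − 28 = 91 left.
January 1963 has 31 days: 91 − 31 = 60 left.
December 1962 has 31 days: 60 − 31 = 29 left.
November 1962 has 30 days; 30 − 29 = 1 → November 1, 1962.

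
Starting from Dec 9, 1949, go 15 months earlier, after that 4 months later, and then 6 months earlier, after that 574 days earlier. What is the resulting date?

Counting back 15 months from December 9, 1949:
month 12 − 15 = -3, which is month 9 of year 1948 → September 1948.
Day 9 is valid in September, giving September 9, 1948.
Counting forward 4 months from September 9, 1948:
month 9 + 4 = 13, which is month 1 of year 1949 → January 1949.
Day 9 is valid in January, giving January 9, 1949.
Counting back 6 months from January 9, 1949:
month 1 − 6 = -5, which is month 7 of year 1948 → July 1948.
Day 9 is valid in July, giving July 9, 1948.
Subtracting 574 days from July 9, 1948:
Going back 9 days from July 9, 1948 reaches the end of the previous month; 574 − 9 = 565 left.
June 1948 has 30 days: 565 − 30 = 535 left.
May 1948 has 31 days: 535 − 31 = 504 left.
April 1948 has 30 days: 504 − 30 = 474 left.
March 1948 has 31 days: 474 − 31 = 443 left.
February 1948 has 29 days (1948 is a leap year): 443 − 29 = 414 left.
January 1948 has 31 days: 414 − 31 = 383 left.
December 1947 has 31 days: 383 − 31 = 352 left.
November 1947 has 30 days: 352 − 30 = 322 left.
October 1947 has 31 days: 322 − 31 = 291 left.
September 1947 has 30 days: 291 − 30 = 261 left.
August 1947 has 31 days: 261 − 31 = 230 left.
July 1947 has 31 days: 230 − 31 = 199 left.
June 1947 has 30 days: 199 − 30 = 169 left.
May 1947 has 31 days: 169 − 31 = 138 left.
April 1947 has 30 days: 138 − 30 = 108 left.
March 1947 has 31 days: 108 − 31 = 77 left.
February 1947 has 28 days (1947 is not a leap year): 77 − 28 = 49 left.
January 1947 has 31 days: 49 − 31 = 18 left.
December 1946 has 31 days; 31 − 18 = 13 → December 13, 1946.

December 13, 1946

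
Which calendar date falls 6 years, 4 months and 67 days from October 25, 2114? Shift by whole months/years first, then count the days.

Counting forward 6 years, 4 months and 67 days from October 25, 2114: first the month/year part, then the days.
+6 years → 2120; month 10 + 4 = 14, which is month 2 of year 2121 → February 2121.
Day 25 is valid in February, giving February 25, 2121.
Now add 67 days from February 25, 2121.
February has 28 days, so 28 − 25 = 3 days remain after February 25, 2121; 67 − 3 = 64 left.
March 2121 has 31 days: 64 − 31 = 33 left.
April 2121 has 30 days: 33 − 30 = 3 left.
3 days into May 2121 → May 3, 2121.

May 3, 2121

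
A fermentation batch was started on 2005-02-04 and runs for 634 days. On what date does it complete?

Advancing 634 days from February 4, 2005.
February has 28 days, so 28 − 4 = 24 days remain after February 4, 2005; 634 − 24 = 610 left.
March 2005 has 31 days: 610 − 31 = 579 left.
April 2005 has 30 days: 579 − 30 = 549 left.
May 2005 has 31 days: 549 − 31 = 518 left.
June 2005 has 30 days: 518 − 30 = 488 left.
July 2005 has 31 days: 488 − 31 = 457 left.
August 2005 has 31 days: 457 − 31 = 426 left.
September 2005 has 30 days: 426 − 30 = 396 left.
October 2005 has 31 days: 396 − 31 = 365 left.
November 2005 has 30 days: 365 − 30 = 335 left.
December 2005 has 31 days: 335 − 31 = 304 left.
January 2006 has 31 days: 304 − 31 = 273 left.
February 2006 has 28 days (2006 is not a leap year): 273 − 28 = 245 left.
March 2006 has 31 days: 245 − 31 = 214 left.
April 2006 has 30 days: 214 − 30 = 184 left.
May 2006 has 31 days: 184 − 31 = 153 left.
June 2006 has 30 days: 153 − 30 = 123 left.
July 2006 has 31 days: 123 − 31 = 92 left.
August 2006 has 31 days: 92 − 31 = 61 left.
September 2006 has 30 days: 61 − 30 = 31 left.
31 days into October 2006 → October 31, 2006.

October 31, 2006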